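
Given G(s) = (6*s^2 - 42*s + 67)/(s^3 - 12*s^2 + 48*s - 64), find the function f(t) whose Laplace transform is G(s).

Factor the denominator: s^3 - 12*s^2 + 48*s - 64 = (s - 4)^3.
Partial fraction decomposition gives [6/(s - 4)] + [6/(s - 4)^2] + [-5/(s - 4)^3].
Invert each term: 6/(s - 4) ↔ 6e^(4t); 6/(s - 4)^2 ↔ 6t·e^(4t); -5/(s - 4)^3 ↔ (-5/2)t^2·e^(4t).

f(t) = -5*t^2*exp(4*t)/2 + 6*t*exp(4*t) + 6*exp(4*t)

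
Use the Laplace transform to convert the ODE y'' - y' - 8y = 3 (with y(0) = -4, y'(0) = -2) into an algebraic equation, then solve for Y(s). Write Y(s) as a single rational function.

Apply the Laplace transform to the equation.
The derivative rules (L{y''} = s^2 Y - s·y(0) - y'(0) and L{y'} = sY - y(0), with y(0) = -4, y'(0) = -2) turn the left side into (s^2 - s - 8)Y - (-4*s + 2).
The right side is L{3} = 3/s.
So (s^2 - s - 8)Y = 3/s + (-4*s + 2).
Divide through and combine into a single rational function.

Y(s) = (-4*s^2 + 2*s + 3)/(s^3 - s^2 - 8*s)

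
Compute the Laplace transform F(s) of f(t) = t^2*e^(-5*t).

F(s) = 2/(s + 5)^3

L{e^(-5t)} = 1/(s + 5).
Then apply L{t^2·g(t)} = (-1)^2 d^2/ds^2[G(s)] with G(s) = 1/(s + 5):
differentiating 2 times and applying the sign gives 2/(s + 5)^3.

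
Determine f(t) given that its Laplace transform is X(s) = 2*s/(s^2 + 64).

Since L{cos(8t)} = s/(s^2 + 64), the inverse is cos(8*t), scaled by 2.

f(t) = 2*cos(8*t)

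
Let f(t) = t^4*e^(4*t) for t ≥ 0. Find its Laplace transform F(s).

L{t^4} = 4!/s^5 = 24/s^5.
By the first shifting theorem, multiplying by e^(4t) replaces s with s - 4.

F(s) = 24/(s - 4)^5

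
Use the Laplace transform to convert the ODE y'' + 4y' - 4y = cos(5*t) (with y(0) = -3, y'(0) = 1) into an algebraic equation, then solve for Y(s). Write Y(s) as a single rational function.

Apply the Laplace transform to the equation.
Using L{y''} = s^2 Y - s·y(0) - y'(0) and L{y'} = sY - y(0), with y(0) = -3, y'(0) = 1, the left side becomes (s^2 + 4*s - 4)Y - (-3*s - 11).
The right side is L{cos(5*t)} = s/(s^2 + 25).
So (s^2 + 4*s - 4)Y = s/(s^2 + 25) + (-3*s - 11).
Solve for Y(s) and write it as one ratio of polynomials.

Y(s) = (-3*s^3 - 11*s^2 - 74*s - 275)/(s^4 + 4*s^3 + 21*s^2 + 100*s - 100)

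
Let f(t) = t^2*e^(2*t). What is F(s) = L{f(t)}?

L{e^(2t)} = 1/(s - 2).
Then apply L{t^2·g(t)} = (-1)^2 d^2/ds^2[G(s)] with G(s) = 1/(s - 2):
differentiating 2 times and applying the sign gives 2/(s - 2)^3.

F(s) = 2/(s - 2)^3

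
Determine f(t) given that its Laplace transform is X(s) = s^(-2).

Since L{t} = 1!/s^2 = 1/s^2, the inverse is t.

f(t) = t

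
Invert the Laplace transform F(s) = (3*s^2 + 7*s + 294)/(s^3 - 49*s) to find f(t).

Factor the denominator: s^3 - 49*s = s*(s - 7)*(s + 7).
Partial fraction decomposition gives [-6/s] + [4/(s + 7)] + [5/(s - 7)].
Invert each term: -6/(s - 0) ↔ -6e^(0t); 4/(s + 7) ↔ 4e^(-7t); 5/(s - 7) ↔ 5e^(7t).

f(t) = 5*exp(7*t) - 6 + 4*exp(-7*t)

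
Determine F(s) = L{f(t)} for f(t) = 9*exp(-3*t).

F(s) = 9/(s + 3)

L{9} = 9/s.
By the first shifting theorem, multiplying by e^(-3t) replaces s with s + 3.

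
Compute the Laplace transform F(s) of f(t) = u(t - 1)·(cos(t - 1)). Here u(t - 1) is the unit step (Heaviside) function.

By the second shifting theorem, L{u(t - c)·g(t - c)} = e^(-cs)·G(s) with c = 1 and G(s) = L{g(t)}.
L{cos(t)} = s/(s^2 + 1).

F(s) = s*exp(-s)/(s^2 + 1)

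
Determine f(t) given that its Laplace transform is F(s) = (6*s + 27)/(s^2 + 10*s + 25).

Factor the denominator: s^2 + 10*s + 25 = (s + 5)^2.
Partial fraction decomposition gives [6/(s + 5)] + [-3/(s + 5)^2].
Invert each term: 6/(s + 5) ↔ 6e^(-5t); -3/(s + 5)^2 ↔ -3t·e^(-5t).

f(t) = -3*t*exp(-5*t) + 6*exp(-5*t)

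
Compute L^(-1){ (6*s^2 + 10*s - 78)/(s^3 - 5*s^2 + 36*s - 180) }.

2*exp(5*t) + 5*sin(6*t) + 4*cos(6*t)

Factor the denominator: s^3 - 5*s^2 + 36*s - 180 = (s - 5)*(s^2 + 36).
Partial fraction decomposition gives [2/(s - 5)] + [4*s/(s^2 + 36)] + [30/(s^2 + 36)].
Invert each term: 2/(s - 5) ↔ 2e^(5t); 4·s/(s^2 + 36) ↔ 4cos(6t); 5·6/(s^2 + 36) ↔ 5sin(6t).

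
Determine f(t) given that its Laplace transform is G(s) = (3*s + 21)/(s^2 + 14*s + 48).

f(t) = 3*exp(-7*t)*cosh(t)

Rewrite the denominator: s^2 + 14*s + 48 = (s + 7)^2 - 1.
The form in (s + 7) signals a first-shifting-theorem factor e^(-7t).
Since L{cosh(t)} = s/(s^2 - 1), the inverse is e^(-7*t)*cosh(t), scaled by 3.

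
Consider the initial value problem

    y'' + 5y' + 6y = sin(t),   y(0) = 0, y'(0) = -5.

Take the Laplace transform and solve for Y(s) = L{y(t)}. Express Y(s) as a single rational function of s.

Laplace-transform each side.
Using L{y''} = s^2 Y - s·y(0) - y'(0) and L{y'} = sY - y(0), with y(0) = 0, y'(0) = -5, the left side becomes (s^2 + 5*s + 6)Y - (-5).
The right side is L{sin(t)} = 1/(s^2 + 1).
So (s^2 + 5*s + 6)Y = 1/(s^2 + 1) + (-5).
Isolate Y and clear denominators.

Y(s) = (-5*s^2 - 4)/(s^4 + 5*s^3 + 7*s^2 + 5*s + 6)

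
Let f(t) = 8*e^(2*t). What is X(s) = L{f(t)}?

L{8} = 8/s.
By the first shifting theorem, multiplying by e^(2t) replaces s with s - 2.

X(s) = 8/(s - 2)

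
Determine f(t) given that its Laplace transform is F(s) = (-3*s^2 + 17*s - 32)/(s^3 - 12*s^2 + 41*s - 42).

Factor the denominator: s^3 - 12*s^2 + 41*s - 42 = (s - 7)*(s - 3)*(s - 2).
Partial fraction decomposition gives [-2/(s - 2)] + [-3/(s - 7)] + [2/(s - 3)].
Invert each term: -2/(s - 2) ↔ -2e^(2t); -3/(s - 7) ↔ -3e^(7t); 2/(s - 3) ↔ 2e^(3t).

f(t) = -3*exp(7*t) + 2*exp(3*t) - 2*exp(2*t)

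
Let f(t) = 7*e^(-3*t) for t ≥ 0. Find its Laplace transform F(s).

F(s) = 7/(s + 3)

L{7} = 7/s.
By the first shifting theorem, multiplying by e^(-3t) replaces s with s + 3.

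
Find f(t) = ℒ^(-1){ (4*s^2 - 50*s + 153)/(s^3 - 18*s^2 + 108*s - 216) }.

Factor the denominator: s^3 - 18*s^2 + 108*s - 216 = (s - 6)^3.
Partial fraction decomposition gives [4/(s - 6)] + [-2/(s - 6)^2] + [-3/(s - 6)^3].
Invert each term: 4/(s - 6) ↔ 4e^(6t); -2/(s - 6)^2 ↔ -2t·e^(6t); -3/(s - 6)^3 ↔ (-3/2)t^2·e^(6t).

f(t) = -3*t^2*exp(6*t)/2 - 2*t*exp(6*t) + 4*exp(6*t)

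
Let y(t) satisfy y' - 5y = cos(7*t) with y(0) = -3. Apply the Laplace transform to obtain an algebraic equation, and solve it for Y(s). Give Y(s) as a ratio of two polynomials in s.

Laplace-transform each side.
Using L{y'} = sY - y(0) = sY - (-3), the left side becomes (s - 5)Y - (-3).
The right side is L{cos(7*t)} = s/(s^2 + 49).
So (s - 5)Y = s/(s^2 + 49) + (-3).
Solve for Y(s) and write it as one ratio of polynomials.

Y(s) = (-3*s^2 + s - 147)/(s^3 - 5*s^2 + 49*s - 245)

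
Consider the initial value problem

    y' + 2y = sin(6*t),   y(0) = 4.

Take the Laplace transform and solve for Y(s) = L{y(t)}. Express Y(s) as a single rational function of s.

Transform both sides with L{·}.
Using L{y'} = sY - y(0) = sY - 4, the left side becomes (s + 2)Y - (4).
The right side is L{sin(6*t)} = 6/(s^2 + 36).
So (s + 2)Y = 6/(s^2 + 36) + (4).
Isolate Y and clear denominators.

Y(s) = (4*s^2 + 150)/(s^3 + 2*s^2 + 36*s + 72)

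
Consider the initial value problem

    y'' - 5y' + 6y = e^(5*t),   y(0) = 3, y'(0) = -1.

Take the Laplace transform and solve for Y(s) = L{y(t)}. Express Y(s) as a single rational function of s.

Y(s) = (3*s^2 - 31*s + 81)/(s^3 - 10*s^2 + 31*s - 30)

Take the Laplace transform of both sides.
Using L{y''} = s^2 Y - s·y(0) - y'(0) and L{y'} = sY - y(0), with y(0) = 3, y'(0) = -1, the left side becomes (s^2 - 5*s + 6)Y - (3*s - 16).
The right side is L{e^(5*t)} = 1/(s - 5).
So (s^2 - 5*s + 6)Y = 1/(s - 5) + (3*s - 16).
Divide through and combine into a single rational function.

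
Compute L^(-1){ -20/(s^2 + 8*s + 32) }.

Rewrite the denominator: s^2 + 8*s + 32 = (s + 4)^2 + 16.
The form in (s + 4) signals a first-shifting-theorem factor e^(-4t).
Since L{sin(4t)} = 4/(s^2 + 16), the inverse is e^(-4*t)*sin(4*t), scaled by -5.

-5*exp(-4*t)*sin(4*t)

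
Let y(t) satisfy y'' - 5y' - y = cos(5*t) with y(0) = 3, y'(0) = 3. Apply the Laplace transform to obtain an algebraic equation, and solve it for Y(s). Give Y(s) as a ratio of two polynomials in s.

Y(s) = (3*s^3 - 12*s^2 + 76*s - 300)/(s^4 - 5*s^3 + 24*s^2 - 125*s - 25)

Laplace-transform each side.
With L{y''} = s^2 Y - s·y(0) - y'(0) and L{y'} = sY - y(0), with y(0) = 3, y'(0) = 3: the LHS transforms to (s^2 - 5*s - 1)Y - (3*s - 12).
The right side is L{cos(5*t)} = s/(s^2 + 25).
So (s^2 - 5*s - 1)Y = s/(s^2 + 25) + (3*s - 12).
Divide through and combine into a single rational function.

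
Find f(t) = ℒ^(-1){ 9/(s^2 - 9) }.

Since L{sinh(3t)} = 3/(s^2 - 9), the inverse is sinh(3*t), scaled by 3.

f(t) = 3*sinh(3*t)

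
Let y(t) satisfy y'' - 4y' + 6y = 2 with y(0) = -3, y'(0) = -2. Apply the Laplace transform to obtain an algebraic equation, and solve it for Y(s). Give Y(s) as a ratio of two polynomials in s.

Y(s) = (-3*s^2 + 10*s + 2)/(s^3 - 4*s^2 + 6*s)

Laplace-transform each side.
The derivative rules (L{y''} = s^2 Y - s·y(0) - y'(0) and L{y'} = sY - y(0), with y(0) = -3, y'(0) = -2) turn the left side into (s^2 - 4*s + 6)Y - (-3*s + 10).
The right side is L{2} = 2/s.
So (s^2 - 4*s + 6)Y = 2/s + (-3*s + 10).
Isolate Y and clear denominators.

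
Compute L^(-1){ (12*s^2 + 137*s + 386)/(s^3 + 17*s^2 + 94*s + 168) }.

5*exp(-4*t) + 2*exp(-6*t) + 5*exp(-7*t)

Factor the denominator: s^3 + 17*s^2 + 94*s + 168 = (s + 4)*(s + 6)*(s + 7).
Partial fraction decomposition gives [2/(s + 6)] + [5/(s + 4)] + [5/(s + 7)].
Invert each term: 2/(s + 6) ↔ 2e^(-6t); 5/(s + 4) ↔ 5e^(-4t); 5/(s + 7) ↔ 5e^(-7t).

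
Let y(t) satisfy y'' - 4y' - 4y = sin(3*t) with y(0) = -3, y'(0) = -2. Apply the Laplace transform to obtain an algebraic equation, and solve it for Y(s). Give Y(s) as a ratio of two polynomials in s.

Y(s) = (-3*s^3 + 10*s^2 - 27*s + 93)/(s^4 - 4*s^3 + 5*s^2 - 36*s - 36)

Transform both sides with L{·}.
Using L{y''} = s^2 Y - s·y(0) - y'(0) and L{y'} = sY - y(0), with y(0) = -3, y'(0) = -2, the left side becomes (s^2 - 4*s - 4)Y - (-3*s + 10).
The right side is L{sin(3*t)} = 3/(s^2 + 9).
So (s^2 - 4*s - 4)Y = 3/(s^2 + 9) + (-3*s + 10).
Solve for Y(s) and write it as one ratio of polynomials.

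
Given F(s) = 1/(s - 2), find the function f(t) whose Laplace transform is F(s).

Since L{e^(2t)} = 1/(s - 2), the inverse is exp(2*t).

f(t) = exp(2*t)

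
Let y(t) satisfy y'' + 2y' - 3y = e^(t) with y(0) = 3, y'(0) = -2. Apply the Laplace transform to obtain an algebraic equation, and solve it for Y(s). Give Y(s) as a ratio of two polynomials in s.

Y(s) = (3*s^2 + s - 3)/(s^3 + s^2 - 5*s + 3)

Laplace-transform each side.
The derivative rules (L{y''} = s^2 Y - s·y(0) - y'(0) and L{y'} = sY - y(0), with y(0) = 3, y'(0) = -2) turn the left side into (s^2 + 2*s - 3)Y - (3*s + 4).
The right side is L{e^(t)} = 1/(s - 1).
So (s^2 + 2*s - 3)Y = 1/(s - 1) + (3*s + 4).
Isolate Y and clear denominators.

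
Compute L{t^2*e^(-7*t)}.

2/(s + 7)^3

L{e^(-7t)} = 1/(s + 7).
Then apply L{t^2·g(t)} = (-1)^2 d^2/ds^2[G(s)] with G(s) = 1/(s + 7):
differentiating 2 times and applying the sign gives 2/(s + 7)^3.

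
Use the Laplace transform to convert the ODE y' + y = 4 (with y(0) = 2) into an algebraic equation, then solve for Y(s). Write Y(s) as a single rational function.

Y(s) = (2*s + 4)/(s^2 + s)

Take the Laplace transform of both sides.
The derivative rules (L{y'} = sY - y(0) = sY - 2) turn the left side into (s + 1)Y - (2).
The right side is L{4} = 4/s.
So (s + 1)Y = 4/s + (2).
Isolate Y and clear denominators.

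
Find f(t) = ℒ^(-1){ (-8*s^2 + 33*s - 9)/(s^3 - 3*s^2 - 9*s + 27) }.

Factor the denominator: s^3 - 3*s^2 - 9*s + 27 = (s - 3)^2*(s + 3).
Partial fraction decomposition gives [-3/(s - 3)] + [3/(s - 3)^2] + [-5/(s + 3)].
Invert each term: -3/(s - 3) ↔ -3e^(3t); 3/(s - 3)^2 ↔ 3t·e^(3t); -5/(s + 3) ↔ -5e^(-3t).

f(t) = 3*t*exp(3*t) - 3*exp(3*t) - 5*exp(-3*t)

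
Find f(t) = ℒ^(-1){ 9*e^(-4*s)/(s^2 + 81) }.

f(t) = Heaviside(t - 4)*(sin(9*t - 36))

The factor e^(-4s) signals a time shift by c = 4 (second shifting theorem).
L{sin(9t)} = 9/(s^2 + 81), so L^-1{9/(s^2 + 81)} = sin(9*t).
Hence the inverse is u(t - 4) times that function evaluated at t - 4.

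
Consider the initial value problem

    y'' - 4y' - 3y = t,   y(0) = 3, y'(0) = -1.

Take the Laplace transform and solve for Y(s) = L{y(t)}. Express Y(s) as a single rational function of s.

Transform both sides with L{·}.
The derivative rules (L{y''} = s^2 Y - s·y(0) - y'(0) and L{y'} = sY - y(0), with y(0) = 3, y'(0) = -1) turn the left side into (s^2 - 4*s - 3)Y - (3*s - 13).
The right side is L{t} = s^(-2).
So (s^2 - 4*s - 3)Y = s^(-2) + (3*s - 13).
Solve for Y(s) and write it as one ratio of polynomials.

Y(s) = (3*s^3 - 13*s^2 + 1)/(s^4 - 4*s^3 - 3*s^2)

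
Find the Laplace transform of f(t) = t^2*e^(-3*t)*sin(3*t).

18*(s^2 + 6*s + 6)/(s^2 + 6*s + 18)^3

L{sin(3t)} = 3/(s^2 + 9).
Multiplying by e^(-3t) shifts s → s + 3, so L{e^(-3*t)*sin(3*t)} = 3/((s + 3)^2 + 9).
Then apply L{t^2·g(t)} = (-1)^2 d^2/ds^2[G(s)] with G(s) = 3/((s + 3)^2 + 9):
differentiating 2 times and applying the sign gives 18*(s^2 + 6*s + 6)/(s^2 + 6*s + 18)^3.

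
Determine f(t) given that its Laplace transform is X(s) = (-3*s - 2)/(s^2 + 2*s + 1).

Factor the denominator: s^2 + 2*s + 1 = (s + 1)^2.
Partial fraction decomposition gives [-3/(s + 1)] + [(s + 1)^(-2)].
Invert each term: -3/(s + 1) ↔ -3e^(-t); 1/(s + 1)^2 ↔ t·e^(-t).

f(t) = t*exp(-t) - 3*exp(-t)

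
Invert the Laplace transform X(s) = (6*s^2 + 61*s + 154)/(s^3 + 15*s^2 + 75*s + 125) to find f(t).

f(t) = -t^2*exp(-5*t)/2 + t*exp(-5*t) + 6*exp(-5*t)

Factor the denominator: s^3 + 15*s^2 + 75*s + 125 = (s + 5)^3.
Partial fraction decomposition gives [6/(s + 5)] + [(s + 5)^(-2)] + [-1/(s + 5)^3].
Invert each term: 6/(s + 5) ↔ 6e^(-5t); 1/(s + 5)^2 ↔ t·e^(-5t); -1/(s + 5)^3 ↔ (-1/2)t^2·e^(-5t).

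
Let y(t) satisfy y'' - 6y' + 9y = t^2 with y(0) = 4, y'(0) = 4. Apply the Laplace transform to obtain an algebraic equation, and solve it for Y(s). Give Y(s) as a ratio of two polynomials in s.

Y(s) = (4*s^4 - 20*s^3 + 2)/(s^5 - 6*s^4 + 9*s^3)

Apply the Laplace transform to the equation.
With L{y''} = s^2 Y - s·y(0) - y'(0) and L{y'} = sY - y(0), with y(0) = 4, y'(0) = 4: the LHS transforms to (s^2 - 6*s + 9)Y - (4*s - 20).
The right side is L{t^2} = 2/s^3.
So (s^2 - 6*s + 9)Y = 2/s^3 + (4*s - 20).
Divide through and combine into a single rational function.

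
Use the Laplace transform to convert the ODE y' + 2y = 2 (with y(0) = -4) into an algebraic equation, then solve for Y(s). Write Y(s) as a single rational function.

Y(s) = (-4*s + 2)/(s^2 + 2*s)

Apply the Laplace transform to the equation.
With L{y'} = sY - y(0) = sY - (-4): the LHS transforms to (s + 2)Y - (-4).
The right side is L{2} = 2/s.
So (s + 2)Y = 2/s + (-4).
Divide through and combine into a single rational function.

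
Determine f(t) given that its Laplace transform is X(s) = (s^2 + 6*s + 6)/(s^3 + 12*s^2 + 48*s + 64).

Factor the denominator: s^3 + 12*s^2 + 48*s + 64 = (s + 4)^3.
Partial fraction decomposition gives [1/(s + 4)] + [-2/(s + 4)^2] + [-2/(s + 4)^3].
Invert each term: 1/(s + 4) ↔ e^(-4t); -2/(s + 4)^2 ↔ -2t·e^(-4t); -2/(s + 4)^3 ↔ (-1)t^2·e^(-4t).

f(t) = -t^2*exp(-4*t) - 2*t*exp(-4*t) + exp(-4*t)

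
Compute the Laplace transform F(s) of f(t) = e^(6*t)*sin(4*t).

L{sin(4t)} = 4/(s^2 + 16).
By the first shifting theorem, multiplying by e^(6t) replaces s with s - 6.

F(s) = 4/((s - 6)^2 + 16)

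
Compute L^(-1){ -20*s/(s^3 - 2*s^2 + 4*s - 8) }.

-5*exp(2*t) - 5*sin(2*t) + 5*cos(2*t)

Factor the denominator: s^3 - 2*s^2 + 4*s - 8 = (s - 2)*(s^2 + 4).
Partial fraction decomposition gives [-5/(s - 2)] + [5*s/(s^2 + 4)] + [-10/(s^2 + 4)].
Invert each term: -5/(s - 2) ↔ -5e^(2t); 5·s/(s^2 + 4) ↔ 5cos(2t); -5·2/(s^2 + 4) ↔ -5sin(2t).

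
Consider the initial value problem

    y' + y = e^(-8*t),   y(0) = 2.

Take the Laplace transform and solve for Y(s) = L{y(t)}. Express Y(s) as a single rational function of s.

Transform both sides with L{·}.
The derivative rules (L{y'} = sY - y(0) = sY - 2) turn the left side into (s + 1)Y - (2).
The right side is L{e^(-8*t)} = 1/(s + 8).
So (s + 1)Y = 1/(s + 8) + (2).
Isolate Y and clear denominators.

Y(s) = (2*s + 17)/(s^2 + 9*s + 8)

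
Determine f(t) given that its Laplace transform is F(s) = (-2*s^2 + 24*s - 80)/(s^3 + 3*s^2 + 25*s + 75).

f(t) = 3*sin(5*t) + 3*cos(5*t) - 5*exp(-3*t)

Factor the denominator: s^3 + 3*s^2 + 25*s + 75 = (s + 3)*(s^2 + 25).
Partial fraction decomposition gives [-5/(s + 3)] + [3*s/(s^2 + 25)] + [15/(s^2 + 25)].
Invert each term: -5/(s + 3) ↔ -5e^(-3t); 3·s/(s^2 + 25) ↔ 3cos(5t); 3·5/(s^2 + 25) ↔ 3sin(5t).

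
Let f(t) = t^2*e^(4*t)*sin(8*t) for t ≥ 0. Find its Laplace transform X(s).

X(s) = 16*(3*s^2 - 24*s - 16)/(s^2 - 8*s + 80)^3

L{sin(8t)} = 8/(s^2 + 64).
Multiplying by e^(4t) shifts s → s - 4, so L{e^(4*t)*sin(8*t)} = 8/((s - 4)^2 + 64).
Then apply L{t^2·g(t)} = (-1)^2 d^2/ds^2[G(s)] with G(s) = 8/((s - 4)^2 + 64):
differentiating 2 times and applying the sign gives 16*(3*s^2 - 24*s - 16)/(s^2 - 8*s + 80)^3.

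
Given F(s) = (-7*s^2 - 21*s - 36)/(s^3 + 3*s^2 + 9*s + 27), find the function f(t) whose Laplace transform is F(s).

Factor the denominator: s^3 + 3*s^2 + 9*s + 27 = (s + 3)*(s^2 + 9).
Partial fraction decomposition gives [-2/(s + 3)] + [-5*s/(s^2 + 9)] + [-6/(s^2 + 9)].
Invert each term: -2/(s + 3) ↔ -2e^(-3t); -5·s/(s^2 + 9) ↔ -5cos(3t); -2·3/(s^2 + 9) ↔ -2sin(3t).

f(t) = -2*sin(3*t) - 5*cos(3*t) - 2*exp(-3*t)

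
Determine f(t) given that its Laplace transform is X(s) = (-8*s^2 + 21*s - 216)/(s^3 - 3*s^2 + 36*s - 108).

Factor the denominator: s^3 - 3*s^2 + 36*s - 108 = (s - 3)*(s^2 + 36).
Partial fraction decomposition gives [-5/(s - 3)] + [-3*s/(s^2 + 36)] + [12/(s^2 + 36)].
Invert each term: -5/(s - 3) ↔ -5e^(3t); -3·s/(s^2 + 36) ↔ -3cos(6t); 2·6/(s^2 + 36) ↔ 2sin(6t).

f(t) = -5*exp(3*t) + 2*sin(6*t) - 3*cos(6*t)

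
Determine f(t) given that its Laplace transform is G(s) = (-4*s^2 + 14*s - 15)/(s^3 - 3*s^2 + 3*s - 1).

f(t) = -5*t^2*exp(t)/2 + 6*t*exp(t) - 4*exp(t)

Factor the denominator: s^3 - 3*s^2 + 3*s - 1 = (s - 1)^3.
Partial fraction decomposition gives [-4/(s - 1)] + [6/(s - 1)^2] + [-5/(s - 1)^3].
Invert each term: -4/(s - 1) ↔ -4e^(t); 6/(s - 1)^2 ↔ 6t·e^(t); -5/(s - 1)^3 ↔ (-5/2)t^2·e^(t).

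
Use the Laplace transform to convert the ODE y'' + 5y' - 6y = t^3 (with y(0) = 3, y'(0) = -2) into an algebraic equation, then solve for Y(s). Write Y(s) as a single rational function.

Y(s) = (3*s^5 + 13*s^4 + 6)/(s^6 + 5*s^5 - 6*s^4)

Transform both sides with L{·}.
The derivative rules (L{y''} = s^2 Y - s·y(0) - y'(0) and L{y'} = sY - y(0), with y(0) = 3, y'(0) = -2) turn the left side into (s^2 + 5*s - 6)Y - (3*s + 13).
The right side is L{t^3} = 6/s^4.
So (s^2 + 5*s - 6)Y = 6/s^4 + (3*s + 13).
Isolate Y and clear denominators.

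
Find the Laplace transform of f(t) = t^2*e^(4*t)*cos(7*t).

2*(s - 4)*(s^2 - 8*s - 131)/(s^2 - 8*s + 65)^3

L{cos(7t)} = s/(s^2 + 49).
Multiplying by e^(4t) shifts s → s - 4, so L{e^(4*t)*cos(7*t)} = (s - 4)/((s - 4)^2 + 49).
Then apply L{t^2·g(t)} = (-1)^2 d^2/ds^2[H(s)] with H(s) = (s - 4)/((s - 4)^2 + 49):
differentiating 2 times and applying the sign gives 2*(s - 4)*(s^2 - 8*s - 131)/(s^2 - 8*s + 65)^3.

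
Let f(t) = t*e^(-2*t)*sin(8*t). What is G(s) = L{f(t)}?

G(s) = 16*(s + 2)/(s^2 + 4*s + 68)^2

L{sin(8t)} = 8/(s^2 + 64).
Multiplying by e^(-2t) shifts s → s + 2, so L{e^(-2*t)*sin(8*t)} = 8/((s + 2)^2 + 64).
Then apply L{t·g(t)} = -d/ds[H(s)] with H(s) = 8/((s + 2)^2 + 64):
differentiating 1 time and applying the sign gives 16*(s + 2)/(s^2 + 4*s + 68)^2.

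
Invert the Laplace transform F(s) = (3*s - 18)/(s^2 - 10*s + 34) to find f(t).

Complete the square in the denominator: s^2 - 10*s + 34 = (s - 5)^2 + 3^2.
Split the numerator to match: 3*s - 18 = 3·(s - 5) - 1·3.
Invert each term: 3·(s - 5)/((s - 5)^2 + 9) ↔ 3e^(5t)cos(3t); -1·3/((s - 5)^2 + 9) ↔ -e^(5t)sin(3t).

f(t) = -exp(5*t)*sin(3*t) + 3*exp(5*t)*cos(3*t)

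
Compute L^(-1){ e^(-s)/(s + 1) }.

The factor e^(-s) signals a time shift by c = 1 (second shifting theorem).
L{e^(-t)} = 1/(s + 1), so L^-1{1/(s + 1)} = e^(-t).
Hence the inverse is u(t - 1) times that function evaluated at t - 1.

Heaviside(t - 1)*(exp(-t + 1))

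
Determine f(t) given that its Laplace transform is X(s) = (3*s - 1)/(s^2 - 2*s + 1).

Factor the denominator: s^2 - 2*s + 1 = (s - 1)^2.
Partial fraction decomposition gives [3/(s - 1)] + [2/(s - 1)^2].
Invert each term: 3/(s - 1) ↔ 3e^(t); 2/(s - 1)^2 ↔ 2t·e^(t).

f(t) = 2*t*exp(t) + 3*exp(t)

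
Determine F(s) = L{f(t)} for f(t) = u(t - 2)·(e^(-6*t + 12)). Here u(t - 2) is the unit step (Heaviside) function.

F(s) = exp(-2*s)/(s + 6)

By the second shifting theorem, L{u(t - c)·g(t - c)} = e^(-cs)·G(s) with c = 2 and G(s) = L{g(t)}.
L{e^(-6t)} = 1/(s + 6).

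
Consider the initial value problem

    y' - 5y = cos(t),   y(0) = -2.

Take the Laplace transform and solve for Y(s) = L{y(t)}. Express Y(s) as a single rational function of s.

Y(s) = (-2*s^2 + s - 2)/(s^3 - 5*s^2 + s - 5)

Take the Laplace transform of both sides.
The derivative rules (L{y'} = sY - y(0) = sY - (-2)) turn the left side into (s - 5)Y - (-2).
The right side is L{cos(t)} = s/(s^2 + 1).
So (s - 5)Y = s/(s^2 + 1) + (-2).
Divide through and combine into a single rational function.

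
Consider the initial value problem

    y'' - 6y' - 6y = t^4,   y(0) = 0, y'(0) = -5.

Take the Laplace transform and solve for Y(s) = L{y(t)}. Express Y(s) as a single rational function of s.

Y(s) = (-5*s^5 + 24)/(s^7 - 6*s^6 - 6*s^5)

Apply the Laplace transform to the equation.
The derivative rules (L{y''} = s^2 Y - s·y(0) - y'(0) and L{y'} = sY - y(0), with y(0) = 0, y'(0) = -5) turn the left side into (s^2 - 6*s - 6)Y - (-5).
The right side is L{t^4} = 24/s^5.
So (s^2 - 6*s - 6)Y = 24/s^5 + (-5).
Isolate Y and clear denominators.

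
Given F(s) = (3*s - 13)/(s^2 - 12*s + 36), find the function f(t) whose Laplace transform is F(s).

Factor the denominator: s^2 - 12*s + 36 = (s - 6)^2.
Partial fraction decomposition gives [3/(s - 6)] + [5/(s - 6)^2].
Invert each term: 3/(s - 6) ↔ 3e^(6t); 5/(s - 6)^2 ↔ 5t·e^(6t).

f(t) = 5*t*exp(6*t) + 3*exp(6*t)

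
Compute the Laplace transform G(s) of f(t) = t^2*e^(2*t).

L{e^(2t)} = 1/(s - 2).
Then apply L{t^2·g(t)} = (-1)^2 d^2/ds^2[H(s)] with H(s) = 1/(s - 2):
differentiating 2 times and applying the sign gives 2/(s - 2)^3.

G(s) = 2/(s - 2)^3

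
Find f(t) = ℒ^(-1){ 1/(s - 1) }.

f(t) = exp(t)

Since L{e^(t)} = 1/(s - 1), the inverse is e^(t).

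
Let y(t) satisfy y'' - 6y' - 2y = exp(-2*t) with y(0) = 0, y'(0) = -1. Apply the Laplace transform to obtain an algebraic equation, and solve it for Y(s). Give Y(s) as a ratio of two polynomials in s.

Y(s) = (-s - 1)/(s^3 - 4*s^2 - 14*s - 4)

Laplace-transform each side.
The derivative rules (L{y''} = s^2 Y - s·y(0) - y'(0) and L{y'} = sY - y(0), with y(0) = 0, y'(0) = -1) turn the left side into (s^2 - 6*s - 2)Y - (-1).
The right side is L{exp(-2*t)} = 1/(s + 2).
So (s^2 - 6*s - 2)Y = 1/(s + 2) + (-1).
Solve for Y(s) and write it as one ratio of polynomials.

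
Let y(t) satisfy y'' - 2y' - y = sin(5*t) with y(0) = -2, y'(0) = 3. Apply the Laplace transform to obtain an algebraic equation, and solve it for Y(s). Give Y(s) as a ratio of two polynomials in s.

Y(s) = (-2*s^3 + 7*s^2 - 50*s + 180)/(s^4 - 2*s^3 + 24*s^2 - 50*s - 25)

Take the Laplace transform of both sides.
With L{y''} = s^2 Y - s·y(0) - y'(0) and L{y'} = sY - y(0), with y(0) = -2, y'(0) = 3: the LHS transforms to (s^2 - 2*s - 1)Y - (-2*s + 7).
The right side is L{sin(5*t)} = 5/(s^2 + 25).
So (s^2 - 2*s - 1)Y = 5/(s^2 + 25) + (-2*s + 7).
Solve for Y(s) and write it as one ratio of polynomials.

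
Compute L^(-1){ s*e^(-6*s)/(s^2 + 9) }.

Heaviside(t - 6)*(cos(3*t - 18))

The factor e^(-6s) signals a time shift by c = 6 (second shifting theorem).
L{cos(3t)} = s/(s^2 + 9), so L^-1{s/(s^2 + 9)} = cos(3*t).
Hence the inverse is u(t - 6) times that function evaluated at t - 6.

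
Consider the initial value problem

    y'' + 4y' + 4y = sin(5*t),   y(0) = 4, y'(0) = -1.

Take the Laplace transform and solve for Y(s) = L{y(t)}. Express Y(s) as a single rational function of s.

Take the Laplace transform of both sides.
The derivative rules (L{y''} = s^2 Y - s·y(0) - y'(0) and L{y'} = sY - y(0), with y(0) = 4, y'(0) = -1) turn the left side into (s^2 + 4*s + 4)Y - (4*s + 15).
The right side is L{sin(5*t)} = 5/(s^2 + 25).
So (s^2 + 4*s + 4)Y = 5/(s^2 + 25) + (4*s + 15).
Isolate Y and clear denominators.

Y(s) = (4*s^3 + 15*s^2 + 100*s + 380)/(s^4 + 4*s^3 + 29*s^2 + 100*s + 100)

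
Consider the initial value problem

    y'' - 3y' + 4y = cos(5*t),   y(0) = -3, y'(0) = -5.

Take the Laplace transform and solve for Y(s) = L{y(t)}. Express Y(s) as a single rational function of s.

Laplace-transform each side.
The derivative rules (L{y''} = s^2 Y - s·y(0) - y'(0) and L{y'} = sY - y(0), with y(0) = -3, y'(0) = -5) turn the left side into (s^2 - 3*s + 4)Y - (-3*s + 4).
The right side is L{cos(5*t)} = s/(s^2 + 25).
So (s^2 - 3*s + 4)Y = s/(s^2 + 25) + (-3*s + 4).
Divide through and combine into a single rational function.

Y(s) = (-3*s^3 + 4*s^2 - 74*s + 100)/(s^4 - 3*s^3 + 29*s^2 - 75*s + 100)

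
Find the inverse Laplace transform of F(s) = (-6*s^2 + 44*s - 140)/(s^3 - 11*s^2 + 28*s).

Factor the denominator: s^3 - 11*s^2 + 28*s = s*(s - 7)*(s - 4).
Partial fraction decomposition gives [-5/s] + [5/(s - 4)] + [-6/(s - 7)].
Invert each term: -5/(s - 0) ↔ -5e^(0t); 5/(s - 4) ↔ 5e^(4t); -6/(s - 7) ↔ -6e^(7t).

-6*exp(7*t) + 5*exp(4*t) - 5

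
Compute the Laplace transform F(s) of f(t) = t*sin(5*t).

L{sin(5t)} = 5/(s^2 + 25).
Then apply L{t·g(t)} = -d/ds[G(s)] with G(s) = 5/(s^2 + 25):
differentiating 1 time and applying the sign gives 10*s/(s^2 + 25)^2.

F(s) = 10*s/(s^2 + 25)^2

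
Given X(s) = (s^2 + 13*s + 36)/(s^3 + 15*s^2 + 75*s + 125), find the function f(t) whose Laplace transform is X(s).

f(t) = -2*t^2*exp(-5*t) + 3*t*exp(-5*t) + exp(-5*t)

Factor the denominator: s^3 + 15*s^2 + 75*s + 125 = (s + 5)^3.
Partial fraction decomposition gives [1/(s + 5)] + [3/(s + 5)^2] + [-4/(s + 5)^3].
Invert each term: 1/(s + 5) ↔ e^(-5t); 3/(s + 5)^2 ↔ 3t·e^(-5t); -4/(s + 5)^3 ↔ (-2)t^2·e^(-5t).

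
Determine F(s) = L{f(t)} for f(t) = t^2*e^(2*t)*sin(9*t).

F(s) = 54*(s^2 - 4*s - 23)/(s^2 - 4*s + 85)^3

L{sin(9t)} = 9/(s^2 + 81).
Multiplying by e^(2t) shifts s → s - 2, so L{e^(2*t)*sin(9*t)} = 9/((s - 2)^2 + 81).
Then apply L{t^2·g(t)} = (-1)^2 d^2/ds^2[G(s)] with G(s) = 9/((s - 2)^2 + 81):
differentiating 2 times and applying the sign gives 54*(s^2 - 4*s - 23)/(s^2 - 4*s + 85)^3.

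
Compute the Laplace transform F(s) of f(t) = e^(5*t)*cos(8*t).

F(s) = (s - 5)/((s - 5)^2 + 64)

L{cos(8t)} = s/(s^2 + 64).
By the first shifting theorem, multiplying by e^(5t) replaces s with s - 5.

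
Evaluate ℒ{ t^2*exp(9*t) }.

L{e^(9t)} = 1/(s - 9).
Then apply L{t^2·g(t)} = (-1)^2 d^2/ds^2[G(s)] with G(s) = 1/(s - 9):
differentiating 2 times and applying the sign gives 2/(s - 9)^3.

2/(s - 9)^3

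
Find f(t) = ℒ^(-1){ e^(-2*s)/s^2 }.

f(t) = Heaviside(t - 2)*(t - 2)

The factor e^(-2s) signals a time shift by c = 2 (second shifting theorem).
L{t} = 1!/s^2 = 1/s^2, so L^-1{s^(-2)} = t.
Hence the inverse is u(t - 2) times that function evaluated at t - 2.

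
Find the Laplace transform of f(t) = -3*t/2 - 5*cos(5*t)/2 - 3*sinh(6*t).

Apply the Laplace transform termwise.
(-5/2)·[L{cos(5t)} = s/(s^2 + 25)]; (-3/2)·[L{t} = 1!/s^2 = 1/s^2]; (-3)·[L{sinh(6t)} = 6/(s^2 - 36)].

-5*s/(2*(s^2 + 25)) - 18/(s^2 - 36) - 3/(2*s^2)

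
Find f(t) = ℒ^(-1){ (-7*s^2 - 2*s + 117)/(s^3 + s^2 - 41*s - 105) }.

Factor the denominator: s^3 + s^2 - 41*s - 105 = (s - 7)*(s + 3)*(s + 5).
Partial fraction decomposition gives [-2/(s + 5)] + [-2/(s - 7)] + [-3/(s + 3)].
Invert each term: -2/(s + 5) ↔ -2e^(-5t); -2/(s - 7) ↔ -2e^(7t); -3/(s + 3) ↔ -3e^(-3t).

f(t) = -2*exp(7*t) - 3*exp(-3*t) - 2*exp(-5*t)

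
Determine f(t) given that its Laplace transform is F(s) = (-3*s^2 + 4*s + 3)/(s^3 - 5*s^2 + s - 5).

f(t) = -2*exp(5*t) - sin(t) - cos(t)

Factor the denominator: s^3 - 5*s^2 + s - 5 = (s - 5)*(s^2 + 1).
Partial fraction decomposition gives [-2/(s - 5)] + [-s/(s^2 + 1)] + [-1/(s^2 + 1)].
Invert each term: -2/(s - 5) ↔ -2e^(5t); -1·s/(s^2 + 1) ↔ -cos(t); -1·1/(s^2 + 1) ↔ -sin(t).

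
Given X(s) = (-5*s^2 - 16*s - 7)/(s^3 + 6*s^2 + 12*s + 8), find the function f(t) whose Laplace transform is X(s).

Factor the denominator: s^3 + 6*s^2 + 12*s + 8 = (s + 2)^3.
Partial fraction decomposition gives [-5/(s + 2)] + [4/(s + 2)^2] + [5/(s + 2)^3].
Invert each term: -5/(s + 2) ↔ -5e^(-2t); 4/(s + 2)^2 ↔ 4t·e^(-2t); 5/(s + 2)^3 ↔ (5/2)t^2·e^(-2t).

f(t) = 5*t^2*exp(-2*t)/2 + 4*t*exp(-2*t) - 5*exp(-2*t)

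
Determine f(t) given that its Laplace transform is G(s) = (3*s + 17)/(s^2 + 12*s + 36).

f(t) = -t*exp(-6*t) + 3*exp(-6*t)

Factor the denominator: s^2 + 12*s + 36 = (s + 6)^2.
Partial fraction decomposition gives [3/(s + 6)] + [-1/(s + 6)^2].
Invert each term: 3/(s + 6) ↔ 3e^(-6t); -1/(s + 6)^2 ↔ -t·e^(-6t).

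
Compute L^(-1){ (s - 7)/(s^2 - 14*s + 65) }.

exp(7*t)*cos(4*t)

Rewrite the denominator: s^2 - 14*s + 65 = (s - 7)^2 + 16.
The form in (s - 7) signals a first-shifting-theorem factor e^(7t).
Since L{cos(4t)} = s/(s^2 + 16), the inverse is exp(7*t)*cos(4*t).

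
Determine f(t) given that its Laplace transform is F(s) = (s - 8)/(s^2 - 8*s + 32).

f(t) = -exp(4*t)*sin(4*t) + exp(4*t)*cos(4*t)

Complete the square in the denominator: s^2 - 8*s + 32 = (s - 4)^2 + 4^2.
Split the numerator to match: s - 8 = 1·(s - 4) - 1·4.
Invert each term: 1·(s - 4)/((s - 4)^2 + 16) ↔ e^(4t)cos(4t); -1·4/((s - 4)^2 + 16) ↔ -e^(4t)sin(4t).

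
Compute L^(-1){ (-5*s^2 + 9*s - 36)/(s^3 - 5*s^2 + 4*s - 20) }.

-4*exp(5*t) + 2*sin(2*t) - cos(2*t)

Factor the denominator: s^3 - 5*s^2 + 4*s - 20 = (s - 5)*(s^2 + 4).
Partial fraction decomposition gives [-4/(s - 5)] + [-s/(s^2 + 4)] + [4/(s^2 + 4)].
Invert each term: -4/(s - 5) ↔ -4e^(5t); -1·s/(s^2 + 4) ↔ -cos(2t); 2·2/(s^2 + 4) ↔ 2sin(2t).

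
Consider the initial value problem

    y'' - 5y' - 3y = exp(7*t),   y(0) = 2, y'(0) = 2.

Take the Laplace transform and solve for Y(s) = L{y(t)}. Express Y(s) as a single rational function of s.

Transform both sides with L{·}.
Using L{y''} = s^2 Y - s·y(0) - y'(0) and L{y'} = sY - y(0), with y(0) = 2, y'(0) = 2, the left side becomes (s^2 - 5*s - 3)Y - (2*s - 8).
The right side is L{exp(7*t)} = 1/(s - 7).
So (s^2 - 5*s - 3)Y = 1/(s - 7) + (2*s - 8).
Divide through and combine into a single rational function.

Y(s) = (2*s^2 - 22*s + 57)/(s^3 - 12*s^2 + 32*s + 21)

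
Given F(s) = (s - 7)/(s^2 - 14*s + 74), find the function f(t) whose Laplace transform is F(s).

Rewrite the denominator: s^2 - 14*s + 74 = (s - 7)^2 + 25.
The form in (s - 7) signals a first-shifting-theorem factor e^(7t).
Since L{cos(5t)} = s/(s^2 + 25), the inverse is e^(7*t)*cos(5*t).

f(t) = exp(7*t)*cos(5*t)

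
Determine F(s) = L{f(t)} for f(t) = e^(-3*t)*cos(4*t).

F(s) = (s + 3)/((s + 3)^2 + 16)

L{cos(4t)} = s/(s^2 + 16).
By the first shifting theorem, multiplying by e^(-3t) replaces s with s + 3.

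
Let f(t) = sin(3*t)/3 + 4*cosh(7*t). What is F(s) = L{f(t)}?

F(s) = 4*s/(s^2 - 49) + 1/(s^2 + 9)

Apply the Laplace transform termwise.
(4)·[L{cosh(7t)} = s/(s^2 - 49)]; (1/3)·[L{sin(3t)} = 3/(s^2 + 9)].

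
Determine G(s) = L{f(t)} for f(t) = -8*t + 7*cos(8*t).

Apply the Laplace transform termwise.
(-8)·[L{t} = 1!/s^2 = 1/s^2]; (7)·[L{cos(8t)} = s/(s^2 + 64)].

G(s) = 7*s/(s^2 + 64) - 8/s^2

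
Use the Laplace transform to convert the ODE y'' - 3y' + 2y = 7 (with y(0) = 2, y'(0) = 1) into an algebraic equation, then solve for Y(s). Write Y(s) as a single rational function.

Take the Laplace transform of both sides.
Using L{y''} = s^2 Y - s·y(0) - y'(0) and L{y'} = sY - y(0), with y(0) = 2, y'(0) = 1, the left side becomes (s^2 - 3*s + 2)Y - (2*s - 5).
The right side is L{7} = 7/s.
So (s^2 - 3*s + 2)Y = 7/s + (2*s - 5).
Divide through and combine into a single rational function.

Y(s) = (2*s^2 - 5*s + 7)/(s^3 - 3*s^2 + 2*s)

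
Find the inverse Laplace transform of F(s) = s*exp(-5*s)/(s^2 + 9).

The factor e^(-5s) signals a time shift by c = 5 (second shifting theorem).
L{cos(3t)} = s/(s^2 + 9), so L^-1{s/(s^2 + 9)} = cos(3*t).
Hence the inverse is u(t - 5) times that function evaluated at t - 5.

Heaviside(t - 5)*(cos(3*t - 15))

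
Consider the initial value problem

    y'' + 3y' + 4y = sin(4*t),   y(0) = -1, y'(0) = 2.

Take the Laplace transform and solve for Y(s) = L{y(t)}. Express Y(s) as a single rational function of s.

Y(s) = (-s^3 - s^2 - 16*s - 12)/(s^4 + 3*s^3 + 20*s^2 + 48*s + 64)

Apply the Laplace transform to the equation.
Using L{y''} = s^2 Y - s·y(0) - y'(0) and L{y'} = sY - y(0), with y(0) = -1, y'(0) = 2, the left side becomes (s^2 + 3*s + 4)Y - (-s - 1).
The right side is L{sin(4*t)} = 4/(s^2 + 16).
So (s^2 + 3*s + 4)Y = 4/(s^2 + 16) + (-s - 1).
Divide through and combine into a single rational function.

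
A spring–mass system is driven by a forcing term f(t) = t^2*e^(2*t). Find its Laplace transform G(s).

L{e^(2t)} = 1/(s - 2).
Then apply L{t^2·g(t)} = (-1)^2 d^2/ds^2[H(s)] with H(s) = 1/(s - 2):
differentiating 2 times and applying the sign gives 2/(s - 2)^3.

G(s) = 2/(s - 2)^3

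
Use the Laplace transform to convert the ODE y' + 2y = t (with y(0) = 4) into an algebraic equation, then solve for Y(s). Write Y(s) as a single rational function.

Y(s) = (4*s^2 + 1)/(s^3 + 2*s^2)

Laplace-transform each side.
With L{y'} = sY - y(0) = sY - 4: the LHS transforms to (s + 2)Y - (4).
The right side is L{t} = s^(-2).
So (s + 2)Y = s^(-2) + (4).
Isolate Y and clear denominators.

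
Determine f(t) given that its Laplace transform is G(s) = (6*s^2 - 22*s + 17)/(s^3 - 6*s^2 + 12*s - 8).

f(t) = -3*t^2*exp(2*t)/2 + 2*t*exp(2*t) + 6*exp(2*t)

Factor the denominator: s^3 - 6*s^2 + 12*s - 8 = (s - 2)^3.
Partial fraction decomposition gives [6/(s - 2)] + [2/(s - 2)^2] + [-3/(s - 2)^3].
Invert each term: 6/(s - 2) ↔ 6e^(2t); 2/(s - 2)^2 ↔ 2t·e^(2t); -3/(s - 2)^3 ↔ (-3/2)t^2·e^(2t).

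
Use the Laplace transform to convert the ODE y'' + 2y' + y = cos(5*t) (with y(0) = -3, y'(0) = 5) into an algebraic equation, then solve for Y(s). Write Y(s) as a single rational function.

Laplace-transform each side.
The derivative rules (L{y''} = s^2 Y - s·y(0) - y'(0) and L{y'} = sY - y(0), with y(0) = -3, y'(0) = 5) turn the left side into (s^2 + 2*s + 1)Y - (-3*s - 1).
The right side is L{cos(5*t)} = s/(s^2 + 25).
So (s^2 + 2*s + 1)Y = s/(s^2 + 25) + (-3*s - 1).
Divide through and combine into a single rational function.

Y(s) = (-3*s^3 - s^2 - 74*s - 25)/(s^4 + 2*s^3 + 26*s^2 + 50*s + 25)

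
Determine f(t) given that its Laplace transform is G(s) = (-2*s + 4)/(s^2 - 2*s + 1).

Factor the denominator: s^2 - 2*s + 1 = (s - 1)^2.
Partial fraction decomposition gives [-2/(s - 1)] + [2/(s - 1)^2].
Invert each term: -2/(s - 1) ↔ -2e^(t); 2/(s - 1)^2 ↔ 2t·e^(t).

f(t) = 2*t*exp(t) - 2*exp(t)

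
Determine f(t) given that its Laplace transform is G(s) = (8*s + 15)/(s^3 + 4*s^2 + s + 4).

Factor the denominator: s^3 + 4*s^2 + s + 4 = (s + 4)*(s^2 + 1).
Partial fraction decomposition gives [-1/(s + 4)] + [s/(s^2 + 1)] + [4/(s^2 + 1)].
Invert each term: -1/(s + 4) ↔ -e^(-4t); 1·s/(s^2 + 1) ↔ cos(t); 4·1/(s^2 + 1) ↔ 4sin(t).

f(t) = 4*sin(t) + cos(t) - exp(-4*t)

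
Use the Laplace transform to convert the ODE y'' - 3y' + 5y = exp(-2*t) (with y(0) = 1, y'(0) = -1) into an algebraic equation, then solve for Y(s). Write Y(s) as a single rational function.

Y(s) = (s^2 - 2*s - 7)/(s^3 - s^2 - s + 10)

Apply the Laplace transform to the equation.
With L{y''} = s^2 Y - s·y(0) - y'(0) and L{y'} = sY - y(0), with y(0) = 1, y'(0) = -1: the LHS transforms to (s^2 - 3*s + 5)Y - (s - 4).
The right side is L{exp(-2*t)} = 1/(s + 2).
So (s^2 - 3*s + 5)Y = 1/(s + 2) + (s - 4).
Divide through and combine into a single rational function.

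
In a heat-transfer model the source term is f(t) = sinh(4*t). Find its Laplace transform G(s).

G(s) = 4/(s^2 - 16)

L{sinh(4t)} = 4/(s^2 - 16).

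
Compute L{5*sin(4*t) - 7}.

20/(s^2 + 16) - 7/s

The transform is linear, so treat each term independently.
(5)·[L{sin(4t)} = 4/(s^2 + 16)]; L{-7} = -7/s.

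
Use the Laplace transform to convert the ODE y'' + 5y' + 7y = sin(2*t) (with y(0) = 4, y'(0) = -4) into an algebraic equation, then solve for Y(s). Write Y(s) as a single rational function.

Take the Laplace transform of both sides.
The derivative rules (L{y''} = s^2 Y - s·y(0) - y'(0) and L{y'} = sY - y(0), with y(0) = 4, y'(0) = -4) turn the left side into (s^2 + 5*s + 7)Y - (4*s + 16).
The right side is L{sin(2*t)} = 2/(s^2 + 4).
So (s^2 + 5*s + 7)Y = 2/(s^2 + 4) + (4*s + 16).
Divide through and combine into a single rational function.

Y(s) = (4*s^3 + 16*s^2 + 16*s + 66)/(s^4 + 5*s^3 + 11*s^2 + 20*s + 28)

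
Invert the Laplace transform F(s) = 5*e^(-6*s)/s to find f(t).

f(t) = Heaviside(t - 6)*(5)

The factor e^(-6s) signals a time shift by c = 6 (second shifting theorem).
L{5} = 5/s, so L^-1{5/s} = 5.
Hence the inverse is u(t - 6) times that function evaluated at t - 6.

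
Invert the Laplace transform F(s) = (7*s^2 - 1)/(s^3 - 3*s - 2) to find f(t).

f(t) = -2*t*exp(-t) + 3*exp(2*t) + 4*exp(-t)

Factor the denominator: s^3 - 3*s - 2 = (s - 2)*(s + 1)^2.
Partial fraction decomposition gives [4/(s + 1)] + [-2/(s + 1)^2] + [3/(s - 2)].
Invert each term: 4/(s + 1) ↔ 4e^(-t); -2/(s + 1)^2 ↔ -2t·e^(-t); 3/(s - 2) ↔ 3e^(2t).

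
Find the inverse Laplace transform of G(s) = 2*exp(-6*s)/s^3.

Heaviside(t - 6)*((t - 6)^2)

The factor e^(-6s) signals a time shift by c = 6 (second shifting theorem).
L{t^2} = 2!/s^3 = 2/s^3, so L^-1{2/s^3} = t^2.
Hence the inverse is u(t - 6) times that function evaluated at t - 6.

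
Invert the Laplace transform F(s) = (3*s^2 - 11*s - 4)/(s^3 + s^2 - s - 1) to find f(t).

Factor the denominator: s^3 + s^2 - s - 1 = (s - 1)*(s + 1)^2.
Partial fraction decomposition gives [6/(s + 1)] + [-5/(s + 1)^2] + [-3/(s - 1)].
Invert each term: 6/(s + 1) ↔ 6e^(-t); -5/(s + 1)^2 ↔ -5t·e^(-t); -3/(s - 1) ↔ -3e^(t).

f(t) = -5*t*exp(-t) - 3*exp(t) + 6*exp(-t)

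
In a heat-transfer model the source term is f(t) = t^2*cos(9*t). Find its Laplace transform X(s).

L{cos(9t)} = s/(s^2 + 81).
Then apply L{t^2·g(t)} = (-1)^2 d^2/ds^2[G(s)] with G(s) = s/(s^2 + 81):
differentiating 2 times and applying the sign gives 2*s*(s^2 - 243)/(s^2 + 81)^3.

X(s) = 2*s*(s^2 - 243)/(s^2 + 81)^3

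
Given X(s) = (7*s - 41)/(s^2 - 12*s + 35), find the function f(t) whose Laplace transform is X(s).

Factor the denominator: s^2 - 12*s + 35 = (s - 7)*(s - 5).
Partial fraction decomposition gives [3/(s - 5)] + [4/(s - 7)].
Invert each term: 3/(s - 5) ↔ 3e^(5t); 4/(s - 7) ↔ 4e^(7t).

f(t) = 4*exp(7*t) + 3*exp(5*t)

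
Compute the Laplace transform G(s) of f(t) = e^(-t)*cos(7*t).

G(s) = (s + 1)/((s + 1)^2 + 49)

L{cos(7t)} = s/(s^2 + 49).
By the first shifting theorem, multiplying by e^(-t) replaces s with s + 1.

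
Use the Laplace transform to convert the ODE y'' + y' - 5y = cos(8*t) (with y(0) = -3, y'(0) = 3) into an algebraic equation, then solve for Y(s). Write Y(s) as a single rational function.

Transform both sides with L{·}.
The derivative rules (L{y''} = s^2 Y - s·y(0) - y'(0) and L{y'} = sY - y(0), with y(0) = -3, y'(0) = 3) turn the left side into (s^2 + s - 5)Y - (-3*s).
The right side is L{cos(8*t)} = s/(s^2 + 64).
So (s^2 + s - 5)Y = s/(s^2 + 64) + (-3*s).
Divide through and combine into a single rational function.

Y(s) = (-3*s^3 - 191*s)/(s^4 + s^3 + 59*s^2 + 64*s - 320)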